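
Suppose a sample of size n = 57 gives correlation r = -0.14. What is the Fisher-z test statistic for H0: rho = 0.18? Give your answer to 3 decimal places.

-2.373

z_r = atanh(-0.14) = -0.140926,  z_0 = atanh(0.18) = 0.181983
SE = 1/√(n−3) = 1/√54 = 0.136083
z = (z_r − z_0)/SE = (-0.140926 − 0.181983) / 0.136083 = -0.322909 / 0.136083 = -2.373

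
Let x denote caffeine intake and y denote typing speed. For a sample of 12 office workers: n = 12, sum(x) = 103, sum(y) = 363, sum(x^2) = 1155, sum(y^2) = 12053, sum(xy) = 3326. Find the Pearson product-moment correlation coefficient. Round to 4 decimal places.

Numerator: nΣxy − (Σx)(Σy) = 12·3326 − (103)(363) = 2523
Denominator: √[(nΣx²−(Σx)²)(nΣy²−(Σy)²)]
  nΣx²−(Σx)² = 12·1155 − 10609 = 3251;  nΣy²−(Σy)² = 12·12053 − 131769 = 12867
  √(3251·12867) = √41830617 = 6467.6593
r = 2523 / 6467.6593 = 0.3901

0.3901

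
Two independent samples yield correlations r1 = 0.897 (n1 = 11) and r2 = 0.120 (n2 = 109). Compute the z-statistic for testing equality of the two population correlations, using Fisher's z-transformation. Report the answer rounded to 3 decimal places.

Fisher z-transforms: z1 = atanh(0.897) = 1.456650, z2 = atanh(0.120) = 0.120581; difference d = 1.336069
Var(d) = 1/8 + 1/106 = 0.1250000 + 0.0094340 = 0.1344340
z = d/√Var(d) = 1.336069 / √0.1344340 = 1.336069 / 0.366652 = 3.644

3.644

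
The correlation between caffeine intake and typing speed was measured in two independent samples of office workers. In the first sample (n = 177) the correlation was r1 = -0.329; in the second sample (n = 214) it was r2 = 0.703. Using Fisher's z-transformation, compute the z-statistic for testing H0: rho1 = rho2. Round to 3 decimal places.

-11.864

z1 = atanh(-0.329) = -0.341706,  z2 = atanh(0.703) = 0.873207
SE = √(1/(n1−3) + 1/(n2−3)) = √(1/174 + 1/211) = √(0.0057471 + 0.0047393) = √0.0104864 = 0.102403
z = (z1 − z2)/SE = (-0.341706 − 0.873207) / 0.102403 = -1.214913 / 0.102403 = -11.864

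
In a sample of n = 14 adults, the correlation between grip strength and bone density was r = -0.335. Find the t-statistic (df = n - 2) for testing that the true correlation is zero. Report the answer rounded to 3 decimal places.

t = r·√(n−2) / √(1−r²) with r = -0.335, n = 14
  = -0.335·√12 / √(1 − 0.112225)
  = -0.335·3.464102 / 0.942218
  = -1.160474 / 0.942218 = -1.232

-1.232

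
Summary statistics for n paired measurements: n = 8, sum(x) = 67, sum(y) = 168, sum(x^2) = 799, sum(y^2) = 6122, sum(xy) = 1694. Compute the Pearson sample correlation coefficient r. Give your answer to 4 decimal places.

0.3654

S_xy = nΣxy − ΣxΣy = 8·1694 − 67·168 = 13552 − 11256 = 2296
S_xx = nΣx² − (Σx)² = 8·799 − 67² = 6392 − 4489 = 1903
S_yy = nΣy² − (Σy)² = 8·6122 − 168² = 48976 − 28224 = 20752
r = S_xy / √(S_xx·S_yy) = 2296 / √(1903·20752) = 2296 / √39491056 = 2296 / 6284.1910 = 0.3654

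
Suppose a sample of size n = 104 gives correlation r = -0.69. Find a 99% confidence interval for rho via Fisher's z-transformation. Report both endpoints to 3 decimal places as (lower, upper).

z_r = atanh(-0.69) = -0.847956;  SE = 1/√(n−3) = 1/√101 = 0.099504
z-limits: -0.847956 ± 2.576·0.099504 = -0.847956 ± 0.256322 = [-1.104278, -0.591634]
ρ-limits: (tanh -1.104278, tanh -0.591634) = (-0.802, -0.531)

(-0.802, -0.531)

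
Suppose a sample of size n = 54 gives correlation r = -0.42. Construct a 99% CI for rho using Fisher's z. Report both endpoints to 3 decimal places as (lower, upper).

(-0.669, -0.087)

Fisher z: z_r = atanh(r) = ½·ln((1+(-0.42))/(1−(-0.42))) = -0.447692
SE(z) = 1/√(n−3) = 1/√51 = 0.140028
99% ⇒ z* = 2.576; margin = 2.576·0.140028 = 0.360712
CI on z-scale: (-0.808404, -0.086980)
Back-transform: tanh(-0.808404) = -0.668709, tanh(-0.086980) = -0.086761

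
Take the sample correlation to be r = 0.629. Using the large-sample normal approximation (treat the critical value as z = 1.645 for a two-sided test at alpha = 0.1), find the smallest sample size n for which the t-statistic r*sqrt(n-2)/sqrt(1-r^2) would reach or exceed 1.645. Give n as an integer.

r√(n−2)/√(1−r²) ≥ 1.645  ⇔  n−2 ≥ (1.645)²·(1−r²)/r²
(1−r²)/r² = (1−0.395641)/0.395641 = 1.5275
n ≥ 2 + 2.706025·1.5275 = 2 + 4.1335 = 6.1335
⌈6.1335⌉ = 7

7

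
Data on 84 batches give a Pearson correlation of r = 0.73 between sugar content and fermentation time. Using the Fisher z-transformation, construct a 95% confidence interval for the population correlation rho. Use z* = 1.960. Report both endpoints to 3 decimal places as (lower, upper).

Fisher z: z_r = atanh(r) = ½·ln((1+0.73)/(1−0.73)) = 0.928727
SE(z) = 1/√(n−3) = 1/√81 = 0.111111
95% ⇒ z* = 1.960; margin = 1.960·0.111111 = 0.217778
CI on z-scale: (0.710949, 1.146505)
Back-transform: tanh(0.710949) = 0.611272, tanh(1.146505) = 0.816593

(0.611, 0.817)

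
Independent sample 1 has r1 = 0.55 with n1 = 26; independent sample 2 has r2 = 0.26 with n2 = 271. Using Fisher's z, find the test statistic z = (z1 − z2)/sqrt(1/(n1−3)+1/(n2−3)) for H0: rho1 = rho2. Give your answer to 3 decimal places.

z1 = atanh(0.55) = 0.618381,  z2 = atanh(0.26) = 0.266108
SE = √(1/(n1−3) + 1/(n2−3)) = √(1/23 + 1/268) = √(0.0434783 + 0.0037313) = √0.0472096 = 0.217278
z = (z1 − z2)/SE = (0.618381 − 0.266108) / 0.217278 = 0.352273 / 0.217278 = 1.621

1.621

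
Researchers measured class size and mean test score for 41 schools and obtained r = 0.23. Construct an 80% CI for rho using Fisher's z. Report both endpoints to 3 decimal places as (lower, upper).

(0.026, 0.415)

Fisher z: z_r = atanh(r) = ½·ln((1+0.23)/(1−0.23)) = 0.234189
SE(z) = 1/√(n−3) = 1/√38 = 0.162221
80% ⇒ z* = 1.282; margin = 1.282·0.162221 = 0.207967
CI on z-scale: (0.026222, 0.442156)
Back-transform: tanh(0.026222) = 0.026216, tanh(0.442156) = 0.415430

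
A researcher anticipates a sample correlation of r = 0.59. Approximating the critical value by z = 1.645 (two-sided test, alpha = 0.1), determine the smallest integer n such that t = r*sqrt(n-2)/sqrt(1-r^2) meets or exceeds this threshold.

Need r·√(n−2)/√(1−r²) ≥ 1.645
√(n−2) ≥ 1.645·√(1−0.3481) / 0.59 = 1.645·0.807403 / 0.59 = 2.2511
n−2 ≥ 5.0675  ⇒  n ≥ 7.0675
Smallest integer n = 8

8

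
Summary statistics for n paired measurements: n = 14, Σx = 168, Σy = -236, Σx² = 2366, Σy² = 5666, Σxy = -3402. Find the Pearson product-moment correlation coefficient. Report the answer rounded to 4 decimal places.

S_xy = nΣxy − ΣxΣy = 14·(-3402) − 168·(-236) = -47628 − (-39648) = -7980
S_xx = nΣx² − (Σx)² = 14·2366 − 168² = 33124 − 28224 = 4900
S_yy = nΣy² − (Σy)² = 14·5666 − (-236)² = 79324 − 55696 = 23628
r = S_xy / √(S_xx·S_yy) = -7980 / √(4900·23628) = -7980 / √115777200 = -7980 / 10759.9814 = -0.7416

-0.7416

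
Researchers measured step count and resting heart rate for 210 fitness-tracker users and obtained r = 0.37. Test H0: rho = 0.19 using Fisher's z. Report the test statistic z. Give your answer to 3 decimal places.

z_r = atanh(0.37) = 0.388423,  z_0 = atanh(0.19) = 0.192337
SE = 1/√(n−3) = 1/√207 = 0.069505
z = (z_r − z_0)/SE = (0.388423 − 0.192337) / 0.069505 = 0.196086 / 0.069505 = 2.821

2.821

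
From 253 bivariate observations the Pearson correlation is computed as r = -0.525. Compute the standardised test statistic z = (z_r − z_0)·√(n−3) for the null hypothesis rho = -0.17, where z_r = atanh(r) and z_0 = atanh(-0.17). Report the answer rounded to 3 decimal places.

-6.507

z_r = atanh(-0.525) = -0.583217,  z_0 = atanh(-0.17) = -0.171667
SE = 1/√(n−3) = 1/√250 = 0.063246
z = (z_r − z_0)/SE = (-0.583217 − (-0.171667)) / 0.063246 = -0.411550 / 0.063246 = -6.507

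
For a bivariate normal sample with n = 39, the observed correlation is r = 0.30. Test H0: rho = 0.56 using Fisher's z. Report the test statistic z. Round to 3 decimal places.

-1.940

z_r = atanh(0.30) = 0.309520,  z_0 = atanh(0.56) = 0.632833
SE = 1/√(n−3) = 1/√36 = 0.166667
z = (z_r − z_0)/SE = (0.309520 − 0.632833) / 0.166667 = -0.323313 / 0.166667 = -1.940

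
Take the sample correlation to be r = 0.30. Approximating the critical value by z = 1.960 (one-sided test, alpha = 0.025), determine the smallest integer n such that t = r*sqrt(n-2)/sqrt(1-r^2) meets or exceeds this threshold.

r√(n−2)/√(1−r²) ≥ 1.960  ⇔  n−2 ≥ (1.960)²·(1−r²)/r²
(1−r²)/r² = (1−0.0900)/0.0900 = 10.1111
n ≥ 2 + 3.8416·10.1111 = 2 + 38.8428 = 40.8428
⌈40.8428⌉ = 41

41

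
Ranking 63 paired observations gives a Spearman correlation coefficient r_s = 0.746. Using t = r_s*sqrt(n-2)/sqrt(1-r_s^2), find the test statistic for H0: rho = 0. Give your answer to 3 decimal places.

t = r_s·√(n−2) / √(1−r_s²) with r_s = 0.746, n = 63
  = 0.746·√61 / √(1 − 0.556516)
  = 0.746·7.810250 / 0.665946
  = 5.826447 / 0.665946 = 8.749

8.749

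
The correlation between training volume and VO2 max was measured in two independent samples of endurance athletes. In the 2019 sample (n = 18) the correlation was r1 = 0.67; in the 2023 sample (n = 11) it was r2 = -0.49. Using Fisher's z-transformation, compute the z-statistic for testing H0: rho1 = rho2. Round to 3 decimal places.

z1 = atanh(0.67) = 0.810743,  z2 = atanh(-0.49) = -0.536060
SE = √(1/(n1−3) + 1/(n2−3)) = √(1/15 + 1/8) = √(0.0666667 + 0.1250000) = √0.1916667 = 0.437798
z = (z1 − z2)/SE = (0.810743 − (-0.536060)) / 0.437798 = 1.346803 / 0.437798 = 3.076

3.076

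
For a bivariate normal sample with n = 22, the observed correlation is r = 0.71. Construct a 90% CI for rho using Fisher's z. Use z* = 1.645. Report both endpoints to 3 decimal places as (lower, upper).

(0.470, 0.852)

Fisher z: z_r = atanh(r) = ½·ln((1+0.71)/(1−0.71)) = 0.887184
SE(z) = 1/√(n−3) = 1/√19 = 0.229416
90% ⇒ z* = 1.645; margin = 1.645·0.229416 = 0.377389
CI on z-scale: (0.509795, 1.264573)
Back-transform: tanh(0.509795) = 0.469785, tanh(1.264573) = 0.852320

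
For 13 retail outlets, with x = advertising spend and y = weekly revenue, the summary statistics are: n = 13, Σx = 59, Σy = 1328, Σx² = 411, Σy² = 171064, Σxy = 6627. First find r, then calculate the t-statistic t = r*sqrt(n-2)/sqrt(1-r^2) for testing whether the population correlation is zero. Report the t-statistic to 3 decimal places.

Numerator: nΣxy − (Σx)(Σy) = 13·6627 − (59)(1328) = 7799
Denominator: √[(nΣx²−(Σx)²)(nΣy²−(Σy)²)]
  nΣx²−(Σx)² = 13·411 − 3481 = 1862;  nΣy²−(Σy)² = 13·171064 − 1763584 = 460248
  √(1862·460248) = √856981776 = 29274.2511
r = 7799 / 29274.2511 = 0.2664
t = r·√(n−2)/√(1−r²) = 0.2664·√11 / √(1−0.070969) = 0.883549 / 0.963863 = 0.917

0.917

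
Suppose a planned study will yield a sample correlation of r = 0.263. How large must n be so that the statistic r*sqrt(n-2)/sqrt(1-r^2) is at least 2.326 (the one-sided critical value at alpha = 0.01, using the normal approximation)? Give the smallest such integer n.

75

r√(n−2)/√(1−r²) ≥ 2.326  ⇔  n−2 ≥ (2.326)²·(1−r²)/r²
(1−r²)/r² = (1−0.069169)/0.069169 = 13.4573
n ≥ 2 + 5.410276·13.4573 = 2 + 72.8077 = 74.8077
⌈74.8077⌉ = 75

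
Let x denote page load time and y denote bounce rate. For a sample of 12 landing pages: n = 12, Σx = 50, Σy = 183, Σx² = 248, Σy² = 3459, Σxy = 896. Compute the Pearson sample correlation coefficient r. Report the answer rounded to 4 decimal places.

0.8200

Numerator: nΣxy − (Σx)(Σy) = 12·896 − (50)(183) = 1602
Denominator: √[(nΣx²−(Σx)²)(nΣy²−(Σy)²)]
  nΣx²−(Σx)² = 12·248 − 2500 = 476;  nΣy²−(Σy)² = 12·3459 − 33489 = 8019
  √(476·8019) = √3817044 = 1953.7257
r = 1602 / 1953.7257 = 0.8200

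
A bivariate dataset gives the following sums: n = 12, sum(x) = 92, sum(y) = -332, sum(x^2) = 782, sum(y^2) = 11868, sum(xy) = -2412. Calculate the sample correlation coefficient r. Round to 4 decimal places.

Numerator: nΣxy − (Σx)(Σy) = 12·(-2412) − (92)(-332) = 1600
Denominator: √[(nΣx²−(Σx)²)(nΣy²−(Σy)²)]
  nΣx²−(Σx)² = 12·782 − 8464 = 920;  nΣy²−(Σy)² = 12·11868 − 110224 = 32192
  √(920·32192) = √29616640 = 5442.1172
r = 1600 / 5442.1172 = 0.2940

0.2940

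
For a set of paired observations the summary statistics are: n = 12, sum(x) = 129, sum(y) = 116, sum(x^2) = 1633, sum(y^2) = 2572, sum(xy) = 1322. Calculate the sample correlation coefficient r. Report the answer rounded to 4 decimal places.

Numerator: nΣxy − (Σx)(Σy) = 12·1322 − (129)(116) = 900
Denominator: √[(nΣx²−(Σx)²)(nΣy²−(Σy)²)]
  nΣx²−(Σx)² = 12·1633 − 16641 = 2955;  nΣy²−(Σy)² = 12·2572 − 13456 = 17408
  √(2955·17408) = √51440640 = 7172.2130
r = 900 / 7172.2130 = 0.1255

0.1255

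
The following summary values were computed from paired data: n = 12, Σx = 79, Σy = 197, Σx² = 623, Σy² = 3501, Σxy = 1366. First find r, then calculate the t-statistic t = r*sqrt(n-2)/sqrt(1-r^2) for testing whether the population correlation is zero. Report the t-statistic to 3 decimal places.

1.450

Numerator: nΣxy − (Σx)(Σy) = 12·1366 − (79)(197) = 829
Denominator: √[(nΣx²−(Σx)²)(nΣy²−(Σy)²)]
  nΣx²−(Σx)² = 12·623 − 6241 = 1235;  nΣy²−(Σy)² = 12·3501 − 38809 = 3203
  √(1235·3203) = √3955705 = 1988.8954
r = 829 / 1988.8954 = 0.4168
t = r·√(n−2)/√(1−r²) = 0.4168·√10 / √(1−0.173722) = 1.318037 / 0.908998 = 1.450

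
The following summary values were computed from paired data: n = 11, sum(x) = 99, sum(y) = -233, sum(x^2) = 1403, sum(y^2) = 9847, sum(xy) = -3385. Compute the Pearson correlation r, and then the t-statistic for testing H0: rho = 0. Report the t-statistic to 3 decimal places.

Numerator: nΣxy − (Σx)(Σy) = 11·(-3385) − (99)(-233) = -14168
Denominator: √[(nΣx²−(Σx)²)(nΣy²−(Σy)²)]
  nΣx²−(Σx)² = 11·1403 − 9801 = 5632;  nΣy²−(Σy)² = 11·9847 − 54289 = 54028
  √(5632·54028) = √304285696 = 17443.7867
r = -14168 / 17443.7867 = -0.8122
t = r·√(n−2)/√(1−r²) = -0.8122·√9 / √(1−0.659669) = -2.436600 / 0.583379 = -4.177

-4.177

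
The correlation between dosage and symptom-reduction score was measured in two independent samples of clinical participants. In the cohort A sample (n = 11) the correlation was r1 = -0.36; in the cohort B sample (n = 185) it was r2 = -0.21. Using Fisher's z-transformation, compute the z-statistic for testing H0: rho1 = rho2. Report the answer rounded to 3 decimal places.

z1 = atanh(-0.36) = -0.376886,  z2 = atanh(-0.21) = -0.213171
SE = √(1/(n1−3) + 1/(n2−3)) = √(1/8 + 1/182) = √(0.1250000 + 0.0054945) = √0.1304945 = 0.361240
z = (z1 − z2)/SE = (-0.376886 − (-0.213171)) / 0.361240 = -0.163715 / 0.361240 = -0.453

-0.453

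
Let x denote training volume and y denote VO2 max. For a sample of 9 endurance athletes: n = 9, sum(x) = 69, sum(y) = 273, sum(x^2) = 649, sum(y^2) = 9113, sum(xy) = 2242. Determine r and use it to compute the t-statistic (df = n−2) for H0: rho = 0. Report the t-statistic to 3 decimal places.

S_xy = nΣxy − ΣxΣy = 9·2242 − 69·273 = 20178 − 18837 = 1341
S_xx = nΣx² − (Σx)² = 9·649 − 69² = 5841 − 4761 = 1080
S_yy = nΣy² − (Σy)² = 9·9113 − 273² = 82017 − 74529 = 7488
r = S_xy / √(S_xx·S_yy) = 1341 / √(1080·7488) = 1341 / √8087040 = 1341 / 2843.7721 = 0.4716
t = r·√(n−2)/√(1−r²) = 0.4716·√7 / √(1−0.222407) = 1.247736 / 0.881812 = 1.415

1.415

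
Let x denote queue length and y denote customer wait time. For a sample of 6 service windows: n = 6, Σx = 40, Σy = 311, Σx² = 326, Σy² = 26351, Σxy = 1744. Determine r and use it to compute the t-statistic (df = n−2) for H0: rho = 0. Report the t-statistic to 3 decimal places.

-0.933

Numerator: nΣxy − (Σx)(Σy) = 6·1744 − (40)(311) = -1976
Denominator: √[(nΣx²−(Σx)²)(nΣy²−(Σy)²)]
  nΣx²−(Σx)² = 6·326 − 1600 = 356;  nΣy²−(Σy)² = 6·26351 − 96721 = 61385
  √(356·61385) = √21853060 = 4674.7257
r = -1976 / 4674.7257 = -0.4227
t = r·√(n−2)/√(1−r²) = -0.4227·√4 / √(1−0.178675) = -0.845400 / 0.906270 = -0.933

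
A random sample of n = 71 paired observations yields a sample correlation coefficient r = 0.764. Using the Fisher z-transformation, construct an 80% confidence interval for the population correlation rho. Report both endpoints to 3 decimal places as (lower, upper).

z_r = atanh(0.764) = 1.005754;  SE = 1/√(n−3) = 1/√68 = 0.121268
z-limits: 1.005754 ± 1.282·0.121268 = 1.005754 ± 0.155466 = [0.850288, 1.161220]
ρ-limits: (tanh 0.850288, tanh 1.161220) = (0.691, 0.821)

(0.691, 0.821)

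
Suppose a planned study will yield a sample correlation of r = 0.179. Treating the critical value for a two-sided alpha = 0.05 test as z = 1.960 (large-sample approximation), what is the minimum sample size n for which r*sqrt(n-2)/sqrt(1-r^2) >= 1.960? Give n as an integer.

Need r·√(n−2)/√(1−r²) ≥ 1.960
√(n−2) ≥ 1.960·√(1−0.032041) / 0.179 = 1.960·0.983849 / 0.179 = 10.7729
n−2 ≥ 116.0554  ⇒  n ≥ 118.0554
Smallest integer n = 119

119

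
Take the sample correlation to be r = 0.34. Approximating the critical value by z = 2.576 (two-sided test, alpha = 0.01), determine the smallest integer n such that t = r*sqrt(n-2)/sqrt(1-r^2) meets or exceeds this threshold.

53

r√(n−2)/√(1−r²) ≥ 2.576  ⇔  n−2 ≥ (2.576)²·(1−r²)/r²
(1−r²)/r² = (1−0.1156)/0.1156 = 7.6505
n ≥ 2 + 6.635776·7.6505 = 2 + 50.7670 = 52.7670
⌈52.7670⌉ = 53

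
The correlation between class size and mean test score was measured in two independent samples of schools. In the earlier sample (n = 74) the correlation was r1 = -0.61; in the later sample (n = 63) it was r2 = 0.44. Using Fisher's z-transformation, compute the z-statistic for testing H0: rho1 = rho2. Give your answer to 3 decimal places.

-6.736

z1 = atanh(-0.61) = -0.708921,  z2 = atanh(0.44) = 0.472231
SE = √(1/(n1−3) + 1/(n2−3)) = √(1/71 + 1/60) = √(0.0140845 + 0.0166667) = √0.0307512 = 0.175360
z = (z1 − z2)/SE = (-0.708921 − 0.472231) / 0.175360 = -1.181152 / 0.175360 = -6.736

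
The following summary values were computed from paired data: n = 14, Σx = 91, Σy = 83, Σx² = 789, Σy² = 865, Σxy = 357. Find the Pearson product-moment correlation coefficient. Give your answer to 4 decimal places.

-0.6725

S_xy = nΣxy − ΣxΣy = 14·357 − 91·83 = 4998 − 7553 = -2555
S_xx = nΣx² − (Σx)² = 14·789 − 91² = 11046 − 8281 = 2765
S_yy = nΣy² − (Σy)² = 14·865 − 83² = 12110 − 6889 = 5221
r = S_xy / √(S_xx·S_yy) = -2555 / √(2765·5221) = -2555 / √14436065 = -2555 / 3799.4822 = -0.6725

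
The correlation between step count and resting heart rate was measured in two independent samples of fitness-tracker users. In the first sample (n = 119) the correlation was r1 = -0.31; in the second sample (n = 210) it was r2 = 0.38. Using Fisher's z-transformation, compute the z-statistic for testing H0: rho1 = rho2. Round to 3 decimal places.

z1 = atanh(-0.31) = -0.320545,  z2 = atanh(0.38) = 0.400060
SE = √(1/(n1−3) + 1/(n2−3)) = √(1/116 + 1/207) = √(0.0086207 + 0.0048309) = √0.0134516 = 0.115981
z = (z1 − z2)/SE = (-0.320545 − 0.400060) / 0.115981 = -0.720605 / 0.115981 = -6.213

-6.213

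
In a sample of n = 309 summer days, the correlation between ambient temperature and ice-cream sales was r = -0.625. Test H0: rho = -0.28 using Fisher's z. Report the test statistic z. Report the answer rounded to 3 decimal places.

-7.793

Fisher z: atanh(-0.625) = -0.733169, atanh(-0.28) = -0.287682
z = (z_r − z_0)·√(n−3) = (-0.733169 − (-0.287682))·√306 = -0.445487 · 17.492856 = -7.793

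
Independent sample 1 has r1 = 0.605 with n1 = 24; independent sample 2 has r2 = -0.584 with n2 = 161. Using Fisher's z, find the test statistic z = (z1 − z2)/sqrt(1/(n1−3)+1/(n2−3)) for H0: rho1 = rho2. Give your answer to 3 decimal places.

5.896

z1 = atanh(0.605) = 0.700997,  z2 = atanh(-0.584) = -0.668512
SE = √(1/(n1−3) + 1/(n2−3)) = √(1/21 + 1/158) = √(0.0476190 + 0.0063291) = √0.0539481 = 0.232267
z = (z1 − z2)/SE = (0.700997 − (-0.668512)) / 0.232267 = 1.369509 / 0.232267 = 5.896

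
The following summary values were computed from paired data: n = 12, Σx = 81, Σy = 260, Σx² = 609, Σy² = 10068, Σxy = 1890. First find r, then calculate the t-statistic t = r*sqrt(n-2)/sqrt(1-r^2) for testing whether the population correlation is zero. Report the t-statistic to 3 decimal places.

Numerator: nΣxy − (Σx)(Σy) = 12·1890 − (81)(260) = 1620
Denominator: √[(nΣx²−(Σx)²)(nΣy²−(Σy)²)]
  nΣx²−(Σx)² = 12·609 − 6561 = 747;  nΣy²−(Σy)² = 12·10068 − 67600 = 53216
  √(747·53216) = √39752352 = 6304.9466
r = 1620 / 6304.9466 = 0.2569
t = r·√(n−2)/√(1−r²) = 0.2569·√10 / √(1−0.065998) = 0.812389 / 0.966438 = 0.841

0.841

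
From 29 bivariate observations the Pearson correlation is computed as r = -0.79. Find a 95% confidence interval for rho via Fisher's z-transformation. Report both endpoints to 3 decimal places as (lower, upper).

(-0.897, -0.596)

Fisher z: z_r = atanh(r) = ½·ln((1+(-0.79))/(1−(-0.79))) = -1.071432
SE(z) = 1/√(n−3) = 1/√26 = 0.196116
95% ⇒ z* = 1.960; margin = 1.960·0.196116 = 0.384387
CI on z-scale: (-1.455819, -0.687045)
Back-transform: tanh(-1.455819) = -0.896838, tanh(-0.687045) = -0.596080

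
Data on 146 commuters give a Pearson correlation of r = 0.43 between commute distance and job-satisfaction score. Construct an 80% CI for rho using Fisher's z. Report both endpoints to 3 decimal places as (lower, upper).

(0.339, 0.513)

z_r = atanh(0.43) = 0.459897;  SE = 1/√(n−3) = 1/√143 = 0.083624
z-limits: 0.459897 ± 1.282·0.083624 = 0.459897 ± 0.107206 = [0.352691, 0.567103]
ρ-limits: (tanh 0.352691, tanh 0.567103) = (0.339, 0.513)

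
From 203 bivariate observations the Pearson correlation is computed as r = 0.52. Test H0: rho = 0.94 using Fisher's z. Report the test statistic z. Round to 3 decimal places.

z_r = atanh(0.52) = 0.576340,  z_0 = atanh(0.94) = 1.738049
SE = 1/√(n−3) = 1/√200 = 0.070711
z = (z_r − z_0)/SE = (0.576340 − 1.738049) / 0.070711 = -1.161709 / 0.070711 = -16.429

-16.429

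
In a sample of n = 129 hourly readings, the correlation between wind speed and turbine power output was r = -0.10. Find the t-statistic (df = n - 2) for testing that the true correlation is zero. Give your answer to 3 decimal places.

t = r·√(n−2) / √(1−r²) with r = -0.10, n = 129
  = -0.10·√127 / √(1 − 0.0100)
  = -0.10·11.269428 / 0.994987
  = -1.126943 / 0.994987 = -1.133

-1.133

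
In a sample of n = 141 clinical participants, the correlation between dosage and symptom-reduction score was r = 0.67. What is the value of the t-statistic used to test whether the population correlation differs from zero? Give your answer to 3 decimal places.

1 − r² = 1 − 0.4489 = 0.5511;  √(1−r²) = 0.742361
√(n−2) = √139 = 11.789826
t = r·√(n−2)/√(1−r²) = 0.67 · 11.789826 / 0.742361 = 10.641

10.641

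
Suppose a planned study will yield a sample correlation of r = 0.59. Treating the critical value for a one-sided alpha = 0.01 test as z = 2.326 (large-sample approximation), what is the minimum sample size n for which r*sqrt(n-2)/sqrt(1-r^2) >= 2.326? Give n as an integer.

r√(n−2)/√(1−r²) ≥ 2.326  ⇔  n−2 ≥ (2.326)²·(1−r²)/r²
(1−r²)/r² = (1−0.3481)/0.3481 = 1.8727
n ≥ 2 + 5.410276·1.8727 = 2 + 10.1318 = 12.1318
⌈12.1318⌉ = 13

13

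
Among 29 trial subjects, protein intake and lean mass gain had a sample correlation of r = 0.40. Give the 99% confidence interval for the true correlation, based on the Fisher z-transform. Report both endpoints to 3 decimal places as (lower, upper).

Fisher z: z_r = atanh(r) = ½·ln((1+0.40)/(1−0.40)) = 0.423649
SE(z) = 1/√(n−3) = 1/√26 = 0.196116
99% ⇒ z* = 2.576; margin = 2.576·0.196116 = 0.505195
CI on z-scale: (-0.081546, 0.928844)
Back-transform: tanh(-0.081546) = -0.081366, tanh(0.928844) = 0.730054

(-0.081, 0.730)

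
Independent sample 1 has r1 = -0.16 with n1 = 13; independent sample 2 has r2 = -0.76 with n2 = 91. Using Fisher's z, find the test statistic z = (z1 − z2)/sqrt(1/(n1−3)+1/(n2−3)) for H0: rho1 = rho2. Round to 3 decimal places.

z1 = atanh(-0.16) = -0.161387,  z2 = atanh(-0.76) = -0.996215
SE = √(1/(n1−3) + 1/(n2−3)) = √(1/10 + 1/88) = √(0.1000000 + 0.0113636) = √0.1113636 = 0.333712
z = (z1 − z2)/SE = (-0.161387 − (-0.996215)) / 0.333712 = 0.834828 / 0.333712 = 2.502

2.502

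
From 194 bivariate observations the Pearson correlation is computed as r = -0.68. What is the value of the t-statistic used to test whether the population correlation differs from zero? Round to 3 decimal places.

1 − r² = 1 − 0.4624 = 0.5376;  √(1−r²) = 0.733212
√(n−2) = √192 = 13.856406
t = r·√(n−2)/√(1−r²) = -0.68 · 13.856406 / 0.733212 = -12.851

-12.851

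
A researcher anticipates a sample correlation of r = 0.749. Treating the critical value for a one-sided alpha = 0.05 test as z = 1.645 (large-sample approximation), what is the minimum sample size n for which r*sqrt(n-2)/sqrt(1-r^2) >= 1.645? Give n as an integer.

5

r√(n−2)/√(1−r²) ≥ 1.645  ⇔  n−2 ≥ (1.645)²·(1−r²)/r²
(1−r²)/r² = (1−0.561001)/0.561001 = 0.7825
n ≥ 2 + 2.706025·0.7825 = 2 + 2.1175 = 4.1175
⌈4.1175⌉ = 5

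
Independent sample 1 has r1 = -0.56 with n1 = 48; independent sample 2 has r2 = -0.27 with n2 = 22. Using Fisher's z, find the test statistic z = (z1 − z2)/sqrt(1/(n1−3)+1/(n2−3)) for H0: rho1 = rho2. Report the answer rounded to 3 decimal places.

-1.301

z1 = atanh(-0.56) = -0.632833,  z2 = atanh(-0.27) = -0.276864
SE = √(1/(n1−3) + 1/(n2−3)) = √(1/45 + 1/19) = √(0.0222222 + 0.0526316) = √0.0748538 = 0.273594
z = (z1 − z2)/SE = (-0.632833 − (-0.276864)) / 0.273594 = -0.355969 / 0.273594 = -1.301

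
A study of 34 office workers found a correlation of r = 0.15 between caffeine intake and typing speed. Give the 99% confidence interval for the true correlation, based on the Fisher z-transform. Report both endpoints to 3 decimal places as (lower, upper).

Fisher z: z_r = atanh(r) = ½·ln((1+0.15)/(1−0.15)) = 0.151140
SE(z) = 1/√(n−3) = 1/√31 = 0.179605
99% ⇒ z* = 2.576; margin = 2.576·0.179605 = 0.462662
CI on z-scale: (-0.311522, 0.613802)
Back-transform: tanh(-0.311522) = -0.301821, tanh(0.613802) = 0.546798

(-0.302, 0.547)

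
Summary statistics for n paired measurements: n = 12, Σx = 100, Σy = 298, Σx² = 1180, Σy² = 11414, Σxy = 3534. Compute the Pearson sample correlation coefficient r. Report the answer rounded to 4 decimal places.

Numerator: nΣxy − (Σx)(Σy) = 12·3534 − (100)(298) = 12608
Denominator: √[(nΣx²−(Σx)²)(nΣy²−(Σy)²)]
  nΣx²−(Σx)² = 12·1180 − 10000 = 4160;  nΣy²−(Σy)² = 12·11414 − 88804 = 48164
  √(4160·48164) = √200362240 = 14154.9369
r = 12608 / 14154.9369 = 0.8907

0.8907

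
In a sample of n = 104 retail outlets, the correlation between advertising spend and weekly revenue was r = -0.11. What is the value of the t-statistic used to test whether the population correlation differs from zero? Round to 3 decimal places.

-1.118

t = r·√(n−2) / √(1−r²) with r = -0.11, n = 104
  = -0.11·√102 / √(1 − 0.0121)
  = -0.11·10.099505 / 0.993932
  = -1.110946 / 0.993932 = -1.118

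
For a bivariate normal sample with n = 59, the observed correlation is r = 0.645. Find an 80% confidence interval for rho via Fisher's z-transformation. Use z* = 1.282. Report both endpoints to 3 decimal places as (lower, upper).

(0.534, 0.734)

z_r = atanh(0.645) = 0.766689;  SE = 1/√(n−3) = 1/√56 = 0.133631
z-limits: 0.766689 ± 1.282·0.133631 = 0.766689 ± 0.171315 = [0.595374, 0.938004]
ρ-limits: (tanh 0.595374, tanh 0.938004) = (0.534, 0.734)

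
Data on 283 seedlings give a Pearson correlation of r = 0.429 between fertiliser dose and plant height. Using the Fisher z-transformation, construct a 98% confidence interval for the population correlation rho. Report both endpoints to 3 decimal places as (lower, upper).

(0.309, 0.535)

Fisher z: z_r = atanh(r) = ½·ln((1+0.429)/(1−0.429)) = 0.458670
SE(z) = 1/√(n−3) = 1/√280 = 0.059761
98% ⇒ z* = 2.326; margin = 2.326·0.059761 = 0.139004
CI on z-scale: (0.319666, 0.597674)
Back-transform: tanh(0.319666) = 0.309205, tanh(0.597674) = 0.535392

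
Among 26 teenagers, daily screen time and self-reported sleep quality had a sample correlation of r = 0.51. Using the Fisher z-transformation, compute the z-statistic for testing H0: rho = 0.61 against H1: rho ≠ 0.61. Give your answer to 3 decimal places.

Fisher z: atanh(0.51) = 0.562730, atanh(0.61) = 0.708921
z = (z_r − z_0)·√(n−3) = (0.562730 − 0.708921)·√23 = -0.146191 · 4.795832 = -0.701

-0.701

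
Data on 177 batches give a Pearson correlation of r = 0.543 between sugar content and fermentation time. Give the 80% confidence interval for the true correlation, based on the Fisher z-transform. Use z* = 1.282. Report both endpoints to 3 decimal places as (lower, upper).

(0.471, 0.608)

Fisher z: z_r = atanh(r) = ½·ln((1+0.543)/(1−0.543)) = 0.608400
SE(z) = 1/√(n−3) = 1/√174 = 0.075810
80% ⇒ z* = 1.282; margin = 1.282·0.075810 = 0.097188
CI on z-scale: (0.511212, 0.705588)
Back-transform: tanh(0.511212) = 0.470889, tanh(0.705588) = 0.607903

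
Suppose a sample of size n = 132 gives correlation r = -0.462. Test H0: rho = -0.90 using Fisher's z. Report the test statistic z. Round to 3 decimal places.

11.044

z_r = atanh(-0.462) = -0.499851,  z_0 = atanh(-0.90) = -1.472219
SE = 1/√(n−3) = 1/√129 = 0.088045
z = (z_r − z_0)/SE = (-0.499851 − (-1.472219)) / 0.088045 = 0.972368 / 0.088045 = 11.044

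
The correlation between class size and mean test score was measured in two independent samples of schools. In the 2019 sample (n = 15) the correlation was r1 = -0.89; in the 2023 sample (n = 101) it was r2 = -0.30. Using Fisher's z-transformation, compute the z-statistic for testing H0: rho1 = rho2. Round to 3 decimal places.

Fisher z-transforms: z1 = atanh(-0.89) = -1.421926, z2 = atanh(-0.30) = -0.309520; difference d = -1.112406
Var(d) = 1/12 + 1/98 = 0.0833333 + 0.0102041 = 0.0935374
z = d/√Var(d) = -1.112406 / √0.0935374 = -1.112406 / 0.305839 = -3.637

-3.637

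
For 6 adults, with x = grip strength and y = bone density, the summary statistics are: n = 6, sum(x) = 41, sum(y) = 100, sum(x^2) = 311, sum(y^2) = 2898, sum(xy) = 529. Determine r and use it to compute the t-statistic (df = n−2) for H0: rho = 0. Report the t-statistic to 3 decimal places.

S_xy = nΣxy − ΣxΣy = 6·529 − 41·100 = 3174 − 4100 = -926
S_xx = nΣx² − (Σx)² = 6·311 − 41² = 1866 − 1681 = 185
S_yy = nΣy² − (Σy)² = 6·2898 − 100² = 17388 − 10000 = 7388
r = S_xy / √(S_xx·S_yy) = -926 / √(185·7388) = -926 / √1366780 = -926 / 1169.0937 = -0.7921
t = r·√(n−2)/√(1−r²) = -0.7921·√4 / √(1−0.627422) = -1.584200 / 0.610392 = -2.595

-2.595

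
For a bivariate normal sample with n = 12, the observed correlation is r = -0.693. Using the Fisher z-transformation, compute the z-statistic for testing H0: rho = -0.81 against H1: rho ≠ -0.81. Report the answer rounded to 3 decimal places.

0.820

z_r = atanh(-0.693) = -0.853705,  z_0 = atanh(-0.81) = -1.127029
SE = 1/√(n−3) = 1/√9 = 0.333333
z = (z_r − z_0)/SE = (-0.853705 − (-1.127029)) / 0.333333 = 0.273324 / 0.333333 = 0.820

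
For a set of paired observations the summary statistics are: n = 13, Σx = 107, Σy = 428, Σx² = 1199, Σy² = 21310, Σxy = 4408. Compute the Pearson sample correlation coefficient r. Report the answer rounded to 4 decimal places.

Numerator: nΣxy − (Σx)(Σy) = 13·4408 − (107)(428) = 11508
Denominator: √[(nΣx²−(Σx)²)(nΣy²−(Σy)²)]
  nΣx²−(Σx)² = 13·1199 − 11449 = 4138;  nΣy²−(Σy)² = 13·21310 − 183184 = 93846
  √(4138·93846) = √388334748 = 19706.2109
r = 11508 / 19706.2109 = 0.5840

0.5840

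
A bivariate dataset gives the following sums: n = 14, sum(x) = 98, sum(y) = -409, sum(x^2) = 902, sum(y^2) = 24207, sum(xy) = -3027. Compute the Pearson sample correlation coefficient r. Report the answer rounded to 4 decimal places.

S_xy = nΣxy − ΣxΣy = 14·(-3027) − 98·(-409) = -42378 − (-40082) = -2296
S_xx = nΣx² − (Σx)² = 14·902 − 98² = 12628 − 9604 = 3024
S_yy = nΣy² − (Σy)² = 14·24207 − (-409)² = 338898 − 167281 = 171617
r = S_xy / √(S_xx·S_yy) = -2296 / √(3024·171617) = -2296 / √518969808 = -2296 / 22780.9088 = -0.1008

-0.1008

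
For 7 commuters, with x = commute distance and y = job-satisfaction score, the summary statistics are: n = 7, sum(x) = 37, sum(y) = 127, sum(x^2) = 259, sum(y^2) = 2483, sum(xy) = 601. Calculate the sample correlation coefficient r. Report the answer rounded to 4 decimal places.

-0.6599

S_xy = nΣxy − ΣxΣy = 7·601 − 37·127 = 4207 − 4699 = -492
S_xx = nΣx² − (Σx)² = 7·259 − 37² = 1813 − 1369 = 444
S_yy = nΣy² − (Σy)² = 7·2483 − 127² = 17381 − 16129 = 1252
r = S_xy / √(S_xx·S_yy) = -492 / √(444·1252) = -492 / √555888 = -492 / 745.5790 = -0.6599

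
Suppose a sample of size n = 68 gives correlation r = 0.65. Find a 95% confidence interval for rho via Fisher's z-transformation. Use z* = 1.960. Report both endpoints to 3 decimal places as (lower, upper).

z_r = atanh(0.65) = 0.775299;  SE = 1/√(n−3) = 1/√65 = 0.124035
z-limits: 0.775299 ± 1.960·0.124035 = 0.775299 ± 0.243109 = [0.532190, 1.018408]
ρ-limits: (tanh 0.532190, tanh 1.018408) = (0.487, 0.769)

(0.487, 0.769)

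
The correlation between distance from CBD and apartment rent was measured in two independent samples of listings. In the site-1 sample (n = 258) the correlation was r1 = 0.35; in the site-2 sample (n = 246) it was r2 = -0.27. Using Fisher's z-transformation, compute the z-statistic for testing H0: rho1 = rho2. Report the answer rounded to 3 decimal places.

7.165

Fisher z-transforms: z1 = atanh(0.35) = 0.365444, z2 = atanh(-0.27) = -0.276864; difference d = 0.642308
Var(d) = 1/255 + 1/243 = 0.0039216 + 0.0041152 = 0.0080368
z = d/√Var(d) = 0.642308 / √0.0080368 = 0.642308 / 0.089648 = 7.165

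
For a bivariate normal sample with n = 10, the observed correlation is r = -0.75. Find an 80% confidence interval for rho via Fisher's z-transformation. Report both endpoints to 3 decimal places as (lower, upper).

(-0.897, -0.453)

Fisher z: z_r = atanh(r) = ½·ln((1+(-0.75))/(1−(-0.75))) = -0.972955
SE(z) = 1/√(n−3) = 1/√7 = 0.377964
80% ⇒ z* = 1.282; margin = 1.282·0.377964 = 0.484550
CI on z-scale: (-1.457505, -0.488405)
Back-transform: tanh(-1.457505) = -0.897167, tanh(-0.488405) = -0.452950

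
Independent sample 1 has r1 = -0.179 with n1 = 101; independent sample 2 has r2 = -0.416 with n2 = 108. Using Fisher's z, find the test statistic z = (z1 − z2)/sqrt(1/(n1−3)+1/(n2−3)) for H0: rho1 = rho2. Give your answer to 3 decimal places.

1.865

Fisher z-transforms: z1 = atanh(-0.179) = -0.180949, z2 = atanh(-0.416) = -0.442845; difference d = 0.261896
Var(d) = 1/98 + 1/105 = 0.0102041 + 0.0095238 = 0.0197279
z = d/√Var(d) = 0.261896 / √0.0197279 = 0.261896 / 0.140456 = 1.865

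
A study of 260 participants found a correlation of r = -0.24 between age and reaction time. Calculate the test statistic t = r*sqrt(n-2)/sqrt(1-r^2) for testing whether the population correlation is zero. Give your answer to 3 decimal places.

-3.971

t = r·√(n−2) / √(1−r²) with r = -0.24, n = 260
  = -0.24·√258 / √(1 − 0.0576)
  = -0.24·16.062378 / 0.970773
  = -3.854971 / 0.970773 = -3.971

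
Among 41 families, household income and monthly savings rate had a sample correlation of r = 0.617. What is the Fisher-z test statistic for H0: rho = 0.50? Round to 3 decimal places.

1.053

z_r = atanh(0.617) = 0.720146,  z_0 = atanh(0.50) = 0.549306
SE = 1/√(n−3) = 1/√38 = 0.162221
z = (z_r − z_0)/SE = (0.720146 − 0.549306) / 0.162221 = 0.170840 / 0.162221 = 1.053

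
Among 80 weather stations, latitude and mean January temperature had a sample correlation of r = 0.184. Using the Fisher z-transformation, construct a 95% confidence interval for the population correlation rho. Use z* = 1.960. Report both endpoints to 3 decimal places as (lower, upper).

(-0.037, 0.388)

Fisher z: z_r = atanh(r) = ½·ln((1+0.184)/(1−0.184)) = 0.186120
SE(z) = 1/√(n−3) = 1/√77 = 0.113961
95% ⇒ z* = 1.960; margin = 1.960·0.113961 = 0.223364
CI on z-scale: (-0.037244, 0.409484)
Back-transform: tanh(-0.037244) = -0.037227, tanh(0.409484) = 0.388034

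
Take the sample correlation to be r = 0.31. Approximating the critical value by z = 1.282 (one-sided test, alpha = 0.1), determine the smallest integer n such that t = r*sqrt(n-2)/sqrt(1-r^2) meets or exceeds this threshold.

18

Need r·√(n−2)/√(1−r²) ≥ 1.282
√(n−2) ≥ 1.282·√(1−0.0961) / 0.31 = 1.282·0.950737 / 0.31 = 3.9318
n−2 ≥ 15.4591  ⇒  n ≥ 17.4591
Smallest integer n = 18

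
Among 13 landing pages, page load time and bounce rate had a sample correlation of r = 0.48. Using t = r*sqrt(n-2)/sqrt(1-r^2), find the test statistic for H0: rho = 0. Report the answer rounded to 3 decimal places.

1 − r² = 1 − 0.2304 = 0.7696;  √(1−r²) = 0.877268
√(n−2) = √11 = 3.316625
t = r·√(n−2)/√(1−r²) = 0.48 · 3.316625 / 0.877268 = 1.815

1.815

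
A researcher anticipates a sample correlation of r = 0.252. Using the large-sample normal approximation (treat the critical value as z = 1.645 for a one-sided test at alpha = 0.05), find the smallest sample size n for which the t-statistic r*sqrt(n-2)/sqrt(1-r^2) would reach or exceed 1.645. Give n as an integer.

42

r√(n−2)/√(1−r²) ≥ 1.645  ⇔  n−2 ≥ (1.645)²·(1−r²)/r²
(1−r²)/r² = (1−0.063504)/0.063504 = 14.7470
n ≥ 2 + 2.706025·14.7470 = 2 + 39.9058 = 41.9058
⌈41.9058⌉ = 42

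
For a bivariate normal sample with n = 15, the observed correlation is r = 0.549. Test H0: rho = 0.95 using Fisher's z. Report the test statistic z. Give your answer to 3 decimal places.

-4.208

Fisher z: atanh(0.549) = 0.616949, atanh(0.95) = 1.831781
z = (z_r − z_0)·√(n−3) = (0.616949 − 1.831781)·√12 = -1.214832 · 3.464102 = -4.208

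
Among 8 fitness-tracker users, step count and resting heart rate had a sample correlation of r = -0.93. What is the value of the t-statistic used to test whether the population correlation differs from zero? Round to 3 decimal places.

-6.198

1 − r² = 1 − 0.8649 = 0.1351;  √(1−r²) = 0.367560
√(n−2) = √6 = 2.449490
t = r·√(n−2)/√(1−r²) = -0.93 · 2.449490 / 0.367560 = -6.198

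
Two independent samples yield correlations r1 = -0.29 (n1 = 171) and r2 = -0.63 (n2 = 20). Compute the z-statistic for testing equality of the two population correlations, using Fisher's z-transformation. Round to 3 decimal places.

1.740

Fisher z-transforms: z1 = atanh(-0.29) = -0.298566, z2 = atanh(-0.63) = -0.741416; difference d = 0.442850
Var(d) = 1/168 + 1/17 = 0.0059524 + 0.0588235 = 0.0647759
z = d/√Var(d) = 0.442850 / √0.0647759 = 0.442850 / 0.254511 = 1.740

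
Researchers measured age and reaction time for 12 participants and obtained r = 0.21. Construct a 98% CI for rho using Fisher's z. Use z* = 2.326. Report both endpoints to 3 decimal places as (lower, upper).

(-0.510, 0.757)

z_r = atanh(0.21) = 0.213171;  SE = 1/√(n−3) = 1/√9 = 0.333333
z-limits: 0.213171 ± 2.326·0.333333 = 0.213171 ± 0.775333 = [-0.562162, 0.988504]
ρ-limits: (tanh -0.562162, tanh 0.988504) = (-0.510, 0.757)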